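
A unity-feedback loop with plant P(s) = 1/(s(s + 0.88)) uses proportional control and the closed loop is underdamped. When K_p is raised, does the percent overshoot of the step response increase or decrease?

increase

Characteristic equation s² + 0.88s + K_p·1 = 0: raising K_p raises ω_n while 2ζω_n = 0.88 is fixed, so ζ falls and overshoot grows.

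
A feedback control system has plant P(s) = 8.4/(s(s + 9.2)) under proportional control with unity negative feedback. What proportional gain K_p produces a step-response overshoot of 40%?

From %OS = 100·exp(−πζ/√(1−ζ²)) = 40%, ζ = −ln(0.4)/√(π²+ln²(0.4)) = 0.28.
Characteristic equation s² + 9.2s + 8.4K_p = 0 gives ζ = 9.2/(2√(8.4K_p)).
Setting ζ = 0.28: √(8.4K_p) = 9.2/(2·0.28) = 16.43, so K_p = 269.9/8.4 = 32.1.

K_p = 32.1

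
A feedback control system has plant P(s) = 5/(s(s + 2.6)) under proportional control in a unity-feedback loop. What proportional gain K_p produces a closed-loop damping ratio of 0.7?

Closed-loop characteristic equation: s² + 2.6s + K_p·5 = 0.
So ω_n = √(5K_p) and 2ζω_n = 2.6, giving ζ = 2.6/(2√(5K_p)).
Setting ζ = 0.7: √(5K_p) = 2.6/(2·0.7) = 1.857, so K_p = 3.449/5 = 0.69.

K_p = 0.69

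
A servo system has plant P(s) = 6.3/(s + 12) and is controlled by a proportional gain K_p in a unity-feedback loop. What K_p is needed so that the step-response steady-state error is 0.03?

K_p = 61.6

For a type-0 loop with proportional control, e_ss = 1/(1 + K_p·P(0)).
P(0) = 0.525. Require 1/(1 + K_p·0.525) = 0.03, so 1 + 0.525·K_p = 33.33.
K_p = (33.33 − 1)/0.525 = 61.6.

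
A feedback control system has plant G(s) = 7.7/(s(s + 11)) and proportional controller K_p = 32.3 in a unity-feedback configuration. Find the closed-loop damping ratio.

With unity feedback the closed-loop characteristic equation is s² + 11s + 32.3·7.7 = s² + 11s + 248.7 = 0.
So ω_n² = 248.7 ⇒ ω_n = 15.77 rad/s, and ζ = 11/(2ω_n) = 0.349.

ζ = 0.349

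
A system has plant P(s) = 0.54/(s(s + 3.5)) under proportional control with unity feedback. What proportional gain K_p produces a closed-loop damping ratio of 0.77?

K_p = 9.57

Closed-loop characteristic equation: s² + 3.5s + K_p·0.54 = 0.
So ω_n = √(0.54K_p) and 2ζω_n = 3.5, giving ζ = 3.5/(2√(0.54K_p)).
Setting ζ = 0.77: √(0.54K_p) = 3.5/(2·0.77) = 2.273, so K_p = 5.165/0.54 = 9.57.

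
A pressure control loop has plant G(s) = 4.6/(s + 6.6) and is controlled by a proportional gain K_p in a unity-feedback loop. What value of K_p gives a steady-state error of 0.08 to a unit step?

Steady-state error for a unit step on this type-0 loop is 1/(1 + K_p·G(0)).
G(0) = 0.697. Require 1/(1 + K_p·0.697) = 0.08, so 1 + 0.697·K_p = 12.5.
K_p = (12.5 − 1)/0.697 = 16.5.

K_p = 16.5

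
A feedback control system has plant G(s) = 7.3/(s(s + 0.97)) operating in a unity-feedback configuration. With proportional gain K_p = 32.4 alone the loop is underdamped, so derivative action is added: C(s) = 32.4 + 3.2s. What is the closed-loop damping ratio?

Forward path: (32.4 + 3.2s)·7.3/(s(s+0.97)). The closed-loop characteristic equation is s² + (0.97 + 7.3·3.2)s + 7.3·32.4 = 0.
That is s² + 24.33s + 236.5 = 0, so ω_n = 15.38 rad/s and ζ = 24.33/(2·15.38) = 0.791.

ζ = 0.791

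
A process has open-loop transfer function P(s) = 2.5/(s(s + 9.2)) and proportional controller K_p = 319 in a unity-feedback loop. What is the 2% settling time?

T_s ≈ 0.87 s

Closed-loop characteristic equation: s² + 9.2s + 797.5 = 0, so ω_n = 28.24 rad/s and ζ = 9.2/(2·28.24) = 0.1629.
2% settling time T_s ≈ 4/(ζω_n) = 4/4.6 = 0.87 s.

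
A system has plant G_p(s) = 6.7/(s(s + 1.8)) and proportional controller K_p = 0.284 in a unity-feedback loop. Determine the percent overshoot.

Closed-loop characteristic equation: s² + 1.8s + 1.903 = 0, so ω_n = 1.379 rad/s and ζ = 1.8/(2·1.379) = 0.6524.
%OS = 100·exp(−πζ/√(1−ζ²)) = 100·exp(−π·0.6524/√0.5743) = 6.69%.

6.69%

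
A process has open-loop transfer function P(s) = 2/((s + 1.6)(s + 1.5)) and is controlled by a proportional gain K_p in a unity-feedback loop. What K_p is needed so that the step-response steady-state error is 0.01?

K_p = 119

For a type-0 loop with proportional control, e_ss = 1/(1 + K_p·P(0)).
P(0) = 0.8333. Require 1/(1 + K_p·0.8333) = 0.01, so 1 + 0.8333·K_p = 100.
K_p = (100 − 1)/0.8333 = 119.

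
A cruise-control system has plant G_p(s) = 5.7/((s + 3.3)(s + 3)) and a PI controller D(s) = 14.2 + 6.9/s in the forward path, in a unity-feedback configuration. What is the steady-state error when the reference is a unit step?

The open loop D(s)G_p(s) has a pole at the origin (type 1), so the static position error constant is infinite and e_ss = 1/(1+∞) = 0.

0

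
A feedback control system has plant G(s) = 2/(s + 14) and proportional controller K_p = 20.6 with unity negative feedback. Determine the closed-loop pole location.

s = -55.2

Closed-loop transfer function: T(s) = K_p·G(s)/(1 + K_p·G(s)) = 41.2/(s + 14 + 41.2) = 41.2/(s + 55.2).
The closed-loop pole is at s = −55.2.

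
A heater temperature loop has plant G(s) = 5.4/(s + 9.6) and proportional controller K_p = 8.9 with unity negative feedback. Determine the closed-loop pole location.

Closed-loop transfer function: T(s) = K_p·G(s)/(1 + K_p·G(s)) = 48.06/(s + 9.6 + 48.06) = 48.06/(s + 57.66).
The closed-loop pole is at s = −57.66.

s = -57.66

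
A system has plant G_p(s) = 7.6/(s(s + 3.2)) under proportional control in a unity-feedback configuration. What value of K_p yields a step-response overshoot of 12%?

K_p = 1.08

From %OS = 100·exp(−πζ/√(1−ζ²)) = 12%, ζ = −ln(0.12)/√(π²+ln²(0.12)) = 0.5594.
Characteristic equation s² + 3.2s + 7.6K_p = 0 gives ζ = 3.2/(2√(7.6K_p)).
Setting ζ = 0.5594: √(7.6K_p) = 3.2/(2·0.5594) = 2.86, so K_p = 8.18/7.6 = 1.08.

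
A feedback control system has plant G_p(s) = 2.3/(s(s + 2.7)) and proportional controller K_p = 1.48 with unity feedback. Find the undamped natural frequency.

ω_n = 1.84 rad/s

1 + K_p·G_p(s) = 0 gives s² + 2.7s + 3.404 = 0.
So ω_n² = 3.404 ⇒ ω_n = 1.845 rad/s, and ζ = 2.7/(2ω_n) = 0.732.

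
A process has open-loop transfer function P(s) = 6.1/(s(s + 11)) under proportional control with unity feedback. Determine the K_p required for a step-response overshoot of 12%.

K_p = 15.8

From %OS = 100·exp(−πζ/√(1−ζ²)) = 12%, ζ = −ln(0.12)/√(π²+ln²(0.12)) = 0.5594.
Characteristic equation s² + 11s + 6.1K_p = 0 gives ζ = 11/(2√(6.1K_p)).
Setting ζ = 0.5594: √(6.1K_p) = 11/(2·0.5594) = 9.832, so K_p = 96.66/6.1 = 15.8.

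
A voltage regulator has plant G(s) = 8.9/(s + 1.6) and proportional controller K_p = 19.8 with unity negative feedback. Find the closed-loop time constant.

Closed-loop transfer function: T(s) = K_p·G(s)/(1 + K_p·G(s)) = 176.2/(s + 1.6 + 176.2) = 176.2/(s + 177.8).
Time constant τ = 1/177.8 = 0.00562 s.

τ = 0.00562 s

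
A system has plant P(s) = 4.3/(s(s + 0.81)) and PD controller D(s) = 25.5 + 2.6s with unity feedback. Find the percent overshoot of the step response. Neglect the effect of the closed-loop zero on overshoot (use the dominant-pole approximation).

11.2%

Forward path: (25.5 + 2.6s)·4.3/(s(s+0.81)). The closed-loop characteristic equation is s² + (0.81 + 4.3·2.6)s + 4.3·25.5 = 0.
That is s² + 11.99s + 109.6 = 0, so ω_n = 10.47 rad/s and ζ = 11.99/(2·10.47) = 0.5725.
%OS = 100·exp(−πζ/√(1−ζ²)) = 11.2%.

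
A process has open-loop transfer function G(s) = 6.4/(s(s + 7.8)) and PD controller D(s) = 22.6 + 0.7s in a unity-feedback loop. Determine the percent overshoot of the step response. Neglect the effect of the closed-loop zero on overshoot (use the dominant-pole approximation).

Forward path: (22.6 + 0.7s)·6.4/(s(s+7.8)). The closed-loop characteristic equation is s² + (7.8 + 6.4·0.7)s + 6.4·22.6 = 0.
That is s² + 12.28s + 144.6 = 0, so ω_n = 12.03 rad/s and ζ = 12.28/(2·12.03) = 0.5105.
%OS = 100·exp(−πζ/√(1−ζ²)) = 15.5%.

15.5%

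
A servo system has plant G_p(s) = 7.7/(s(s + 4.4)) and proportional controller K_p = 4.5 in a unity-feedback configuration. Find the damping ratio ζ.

The closed-loop denominator is s(s+4.4) + 4.5·7.7 = s² + 4.4s + 34.65.
So ω_n² = 34.65 ⇒ ω_n = 5.886 rad/s, and ζ = 4.4/(2ω_n) = 0.374.

ζ = 0.374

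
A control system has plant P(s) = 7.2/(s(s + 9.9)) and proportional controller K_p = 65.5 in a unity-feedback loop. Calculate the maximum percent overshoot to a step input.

The closed-loop denominator s² + 9.9s + 471.6 gives ω_n = √471.6 = 21.72 and ζ = 9.9/(2ω_n) = 0.2279.
%OS = 100·exp(−πζ/√(1−ζ²)) = 100·exp(−π·0.2279/√0.948) = 47.9%.

47.9%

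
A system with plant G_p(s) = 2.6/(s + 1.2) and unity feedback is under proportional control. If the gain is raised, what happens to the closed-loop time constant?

decrease

Closed-loop pole is at s = −(1.2+K_p·2.6); larger K_p moves it further left, so τ = 1/(1.2+K_p·2.6) decreases.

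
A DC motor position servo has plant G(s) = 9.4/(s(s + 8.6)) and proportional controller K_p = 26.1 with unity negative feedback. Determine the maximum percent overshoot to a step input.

40.8%

From 1 + K_pG(s) = 0: s² + 8.6s + 245.3 = 0 ⇒ ω_n = 15.66, ζ = 0.2745.
%OS = 100·exp(−πζ/√(1−ζ²)) = 100·exp(−π·0.2745/√0.9246) = 40.8%.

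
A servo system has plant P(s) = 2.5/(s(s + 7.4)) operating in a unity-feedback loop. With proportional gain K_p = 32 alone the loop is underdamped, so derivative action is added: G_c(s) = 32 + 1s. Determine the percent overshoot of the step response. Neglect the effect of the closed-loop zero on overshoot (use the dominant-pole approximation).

12.4%

Forward path: (32 + 1s)·2.5/(s(s+7.4)). The closed-loop characteristic equation is s² + (7.4 + 2.5·1)s + 2.5·32 = 0.
That is s² + 9.9s + 80 = 0, so ω_n = 8.944 rad/s and ζ = 9.9/(2·8.944) = 0.5534.
%OS = 100·exp(−πζ/√(1−ζ²)) = 12.4%.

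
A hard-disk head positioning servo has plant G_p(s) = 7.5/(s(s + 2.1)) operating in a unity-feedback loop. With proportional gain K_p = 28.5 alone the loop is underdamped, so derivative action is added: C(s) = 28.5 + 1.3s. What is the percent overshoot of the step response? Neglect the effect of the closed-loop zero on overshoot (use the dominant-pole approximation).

24.8%

Forward path: (28.5 + 1.3s)·7.5/(s(s+2.1)). The closed-loop characteristic equation is s² + (2.1 + 7.5·1.3)s + 7.5·28.5 = 0.
That is s² + 11.85s + 213.8 = 0, so ω_n = 14.62 rad/s and ζ = 11.85/(2·14.62) = 0.4053.
%OS = 100·exp(−πζ/√(1−ζ²)) = 24.8%.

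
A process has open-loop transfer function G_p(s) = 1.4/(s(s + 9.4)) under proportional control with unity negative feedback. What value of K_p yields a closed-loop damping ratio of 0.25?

Closed-loop characteristic equation: s² + 9.4s + K_p·1.4 = 0.
So ω_n = √(1.4K_p) and 2ζω_n = 9.4, giving ζ = 9.4/(2√(1.4K_p)).
Setting ζ = 0.25: √(1.4K_p) = 9.4/(2·0.25) = 18.8, so K_p = 353.4/1.4 = 252.

K_p = 252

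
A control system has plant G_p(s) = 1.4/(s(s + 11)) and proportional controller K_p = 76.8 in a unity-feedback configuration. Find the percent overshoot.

Closed-loop characteristic equation: s² + 11s + 107.5 = 0, so ω_n = 10.37 rad/s and ζ = 11/(2·10.37) = 0.5304.
%OS = 100·exp(−πζ/√(1−ζ²)) = 100·exp(−π·0.5304/√0.7187) = 14%.

14%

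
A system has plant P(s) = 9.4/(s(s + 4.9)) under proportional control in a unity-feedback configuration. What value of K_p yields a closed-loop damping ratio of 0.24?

K_p = 11.1

Closed-loop characteristic equation: s² + 4.9s + K_p·9.4 = 0.
So ω_n = √(9.4K_p) and 2ζω_n = 4.9, giving ζ = 4.9/(2√(9.4K_p)).
Setting ζ = 0.24: √(9.4K_p) = 4.9/(2·0.24) = 10.21, so K_p = 104.2/9.4 = 11.1.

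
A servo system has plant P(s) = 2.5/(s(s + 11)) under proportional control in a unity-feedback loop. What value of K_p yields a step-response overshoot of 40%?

From %OS = 100·exp(−πζ/√(1−ζ²)) = 40%, ζ = −ln(0.4)/√(π²+ln²(0.4)) = 0.28.
Characteristic equation s² + 11s + 2.5K_p = 0 gives ζ = 11/(2√(2.5K_p)).
Setting ζ = 0.28: √(2.5K_p) = 11/(2·0.28) = 19.64, so K_p = 385.8/2.5 = 154.

K_p = 154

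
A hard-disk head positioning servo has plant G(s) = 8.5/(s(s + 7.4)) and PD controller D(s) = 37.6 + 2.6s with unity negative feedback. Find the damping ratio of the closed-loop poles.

Forward path: (37.6 + 2.6s)·8.5/(s(s+7.4)). The closed-loop characteristic equation is s² + (7.4 + 8.5·2.6)s + 8.5·37.6 = 0.
That is s² + 29.5s + 319.6 = 0, so ω_n = 17.88 rad/s and ζ = 29.5/(2·17.88) = 0.8251.

ζ = 0.825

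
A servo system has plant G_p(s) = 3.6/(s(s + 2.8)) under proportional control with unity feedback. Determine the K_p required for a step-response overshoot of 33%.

K_p = 4.92

From %OS = 100·exp(−πζ/√(1−ζ²)) = 33%, ζ = −ln(0.33)/√(π²+ln²(0.33)) = 0.3328.
Characteristic equation s² + 2.8s + 3.6K_p = 0 gives ζ = 2.8/(2√(3.6K_p)).
Setting ζ = 0.3328: √(3.6K_p) = 2.8/(2·0.3328) = 4.207, so K_p = 17.7/3.6 = 4.92.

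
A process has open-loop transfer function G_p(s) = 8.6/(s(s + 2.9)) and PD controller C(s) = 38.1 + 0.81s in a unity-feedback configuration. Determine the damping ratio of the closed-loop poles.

Forward path: (38.1 + 0.81s)·8.6/(s(s+2.9)). The closed-loop characteristic equation is s² + (2.9 + 8.6·0.81)s + 8.6·38.1 = 0.
That is s² + 9.866s + 327.7 = 0, so ω_n = 18.1 rad/s and ζ = 9.866/(2·18.1) = 0.2725.

ζ = 0.273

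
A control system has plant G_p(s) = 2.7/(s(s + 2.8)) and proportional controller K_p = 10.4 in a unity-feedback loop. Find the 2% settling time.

From 1 + K_pG_p(s) = 0: s² + 2.8s + 28.08 = 0 ⇒ ω_n = 5.299, ζ = 0.2642.
2% settling time T_s ≈ 4/(ζω_n) = 4/1.4 = 2.86 s.

T_s ≈ 2.86 s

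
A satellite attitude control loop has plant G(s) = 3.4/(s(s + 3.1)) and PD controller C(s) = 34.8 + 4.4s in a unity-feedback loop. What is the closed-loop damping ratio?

Forward path: (34.8 + 4.4s)·3.4/(s(s+3.1)). The closed-loop characteristic equation is s² + (3.1 + 3.4·4.4)s + 3.4·34.8 = 0.
That is s² + 18.06s + 118.3 = 0, so ω_n = 10.88 rad/s and ζ = 18.06/(2·10.88) = 0.8302.

ζ = 0.83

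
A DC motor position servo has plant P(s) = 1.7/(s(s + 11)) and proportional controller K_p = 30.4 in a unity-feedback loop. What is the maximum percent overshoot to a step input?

2.39%

Closed-loop characteristic equation: s² + 11s + 51.68 = 0, so ω_n = 7.189 rad/s and ζ = 11/(2·7.189) = 0.7651.
%OS = 100·exp(−πζ/√(1−ζ²)) = 100·exp(−π·0.7651/√0.4147) = 2.39%.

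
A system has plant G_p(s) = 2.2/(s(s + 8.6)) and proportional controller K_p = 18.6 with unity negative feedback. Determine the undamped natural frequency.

1 + K_p·G_p(s) = 0 gives s² + 8.6s + 40.92 = 0.
So ω_n² = 40.92 ⇒ ω_n = 6.397 rad/s, and ζ = 8.6/(2ω_n) = 0.672.

ω_n = 6.4 rad/s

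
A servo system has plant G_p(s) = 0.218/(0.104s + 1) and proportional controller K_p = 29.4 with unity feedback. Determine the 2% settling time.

T_s ≈ 0.0561 s

Closed loop: T(s) = K_p·G_p/(1+K_p·G_p) = 6.409/(0.104s + 1 + 6.409), with pole at s = −(1 + 6.409)/0.104 = −71.24.
τ = 1/71.24 = 0.01404 s, so 2% settling time ≈ 4τ = 0.0561 s.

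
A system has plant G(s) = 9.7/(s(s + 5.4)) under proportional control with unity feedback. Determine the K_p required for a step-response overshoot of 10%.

From %OS = 100·exp(−πζ/√(1−ζ²)) = 10%, ζ = −ln(0.1)/√(π²+ln²(0.1)) = 0.5912.
Characteristic equation s² + 5.4s + 9.7K_p = 0 gives ζ = 5.4/(2√(9.7K_p)).
Setting ζ = 0.5912: √(9.7K_p) = 5.4/(2·0.5912) = 4.567, so K_p = 20.86/9.7 = 2.15.

K_p = 2.15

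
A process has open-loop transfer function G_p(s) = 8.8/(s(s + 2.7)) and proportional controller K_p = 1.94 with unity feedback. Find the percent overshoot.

33.8%

Closed-loop characteristic equation: s² + 2.7s + 17.07 = 0, so ω_n = 4.132 rad/s and ζ = 2.7/(2·4.132) = 0.3267.
%OS = 100·exp(−πζ/√(1−ζ²)) = 100·exp(−π·0.3267/√0.8932) = 33.8%.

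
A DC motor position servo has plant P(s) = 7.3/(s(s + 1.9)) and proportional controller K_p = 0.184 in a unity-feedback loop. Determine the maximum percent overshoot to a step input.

1.12%

From 1 + K_pP(s) = 0: s² + 1.9s + 1.343 = 0 ⇒ ω_n = 1.159, ζ = 0.8197.
%OS = 100·exp(−πζ/√(1−ζ²)) = 100·exp(−π·0.8197/√0.3281) = 1.12%.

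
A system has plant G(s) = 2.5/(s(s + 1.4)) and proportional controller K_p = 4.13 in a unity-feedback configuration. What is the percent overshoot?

The closed-loop denominator s² + 1.4s + 10.32 gives ω_n = √10.32 = 3.213 and ζ = 1.4/(2ω_n) = 0.2178.
%OS = 100·exp(−πζ/√(1−ζ²)) = 100·exp(−π·0.2178/√0.9525) = 49.6%.

49.6%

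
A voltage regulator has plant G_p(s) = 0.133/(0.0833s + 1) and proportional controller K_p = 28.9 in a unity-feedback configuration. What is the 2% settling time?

Closed loop: T(s) = K_p·G_p/(1+K_p·G_p) = 3.844/(0.0833s + 1 + 3.844), with pole at s = −(1 + 3.844)/0.0833 = −58.15.
τ = 1/58.15 = 0.0172 s, so 2% settling time ≈ 4τ = 0.0688 s.

T_s ≈ 0.0688 s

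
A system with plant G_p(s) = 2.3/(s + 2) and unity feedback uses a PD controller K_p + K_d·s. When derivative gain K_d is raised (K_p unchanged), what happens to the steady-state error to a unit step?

unchanged

K_d affects only the transient (the s-coefficient); the DC loop gain, and hence e_ss, depends only on K_p.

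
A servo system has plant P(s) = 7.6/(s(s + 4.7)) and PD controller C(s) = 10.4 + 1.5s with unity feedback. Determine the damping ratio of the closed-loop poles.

Forward path: (10.4 + 1.5s)·7.6/(s(s+4.7)). The closed-loop characteristic equation is s² + (4.7 + 7.6·1.5)s + 7.6·10.4 = 0.
That is s² + 16.1s + 79.04 = 0, so ω_n = 8.89 rad/s and ζ = 16.1/(2·8.89) = 0.9055.

ζ = 0.905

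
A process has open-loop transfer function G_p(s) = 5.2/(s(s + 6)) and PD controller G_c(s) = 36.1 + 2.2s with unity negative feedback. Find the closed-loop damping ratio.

ζ = 0.636

Forward path: (36.1 + 2.2s)·5.2/(s(s+6)). The closed-loop characteristic equation is s² + (6 + 5.2·2.2)s + 5.2·36.1 = 0.
That is s² + 17.44s + 187.7 = 0, so ω_n = 13.7 rad/s and ζ = 17.44/(2·13.7) = 0.6364.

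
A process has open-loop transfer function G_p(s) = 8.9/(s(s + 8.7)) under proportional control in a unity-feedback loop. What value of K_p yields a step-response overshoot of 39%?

From %OS = 100·exp(−πζ/√(1−ζ²)) = 39%, ζ = −ln(0.39)/√(π²+ln²(0.39)) = 0.2871.
Characteristic equation s² + 8.7s + 8.9K_p = 0 gives ζ = 8.7/(2√(8.9K_p)).
Setting ζ = 0.2871: √(8.9K_p) = 8.7/(2·0.2871) = 15.15, so K_p = 229.6/8.9 = 25.8.

K_p = 25.8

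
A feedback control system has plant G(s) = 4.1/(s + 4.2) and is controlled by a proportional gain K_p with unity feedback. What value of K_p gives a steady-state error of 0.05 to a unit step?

K_p = 19.5

The loop is type 0, so e_ss(step) = 1/(1 + K_pos) with K_pos = K_p·G(0).
G(0) = 0.9762. Require 1/(1 + K_p·0.9762) = 0.05, so 1 + 0.9762·K_p = 20.
K_p = (20 − 1)/0.9762 = 19.5.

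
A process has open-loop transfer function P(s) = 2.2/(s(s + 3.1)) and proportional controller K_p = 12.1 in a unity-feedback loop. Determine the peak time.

From 1 + K_pP(s) = 0: s² + 3.1s + 26.62 = 0 ⇒ ω_n = 5.159, ζ = 0.3004.
Damped frequency ω_d = ω_n√(1−ζ²) = 4.921 rad/s, so peak time T_p = π/ω_d = 0.638 s.

T_p = 0.638 s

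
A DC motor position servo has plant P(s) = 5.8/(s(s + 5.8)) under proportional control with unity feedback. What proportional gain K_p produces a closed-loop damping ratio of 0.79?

K_p = 2.32

Closed-loop characteristic equation: s² + 5.8s + K_p·5.8 = 0.
So ω_n = √(5.8K_p) and 2ζω_n = 5.8, giving ζ = 5.8/(2√(5.8K_p)).
Setting ζ = 0.79: √(5.8K_p) = 5.8/(2·0.79) = 3.671, so K_p = 13.48/5.8 = 2.32.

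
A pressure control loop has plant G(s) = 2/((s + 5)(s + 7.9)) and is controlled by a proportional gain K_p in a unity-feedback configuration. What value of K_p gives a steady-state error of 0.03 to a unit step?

The loop is type 0, so e_ss(step) = 1/(1 + K_pos) with K_pos = K_p·G(0).
G(0) = 0.05063. Require 1/(1 + K_p·0.05063) = 0.03, so 1 + 0.05063·K_p = 33.33.
K_p = (33.33 − 1)/0.05063 = 639.

K_p = 639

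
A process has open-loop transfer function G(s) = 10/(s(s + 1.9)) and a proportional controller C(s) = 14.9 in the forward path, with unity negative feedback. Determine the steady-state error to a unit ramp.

0.0128

The loop has one pole at the origin (type 1). Velocity error constant K_v = lim_{s→0} s·C(s)G(s) = 14.9·10/1.9 = 78.42.
Steady-state error to a unit ramp: e_ss = 1/K_v = 0.0128.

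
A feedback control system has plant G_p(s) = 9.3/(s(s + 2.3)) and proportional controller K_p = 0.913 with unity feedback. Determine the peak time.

Closed-loop characteristic equation: s² + 2.3s + 8.491 = 0, so ω_n = 2.914 rad/s and ζ = 2.3/(2·2.914) = 0.3947.
Damped frequency ω_d = ω_n√(1−ζ²) = 2.677 rad/s, so peak time T_p = π/ω_d = 1.17 s.

T_p = 1.17 s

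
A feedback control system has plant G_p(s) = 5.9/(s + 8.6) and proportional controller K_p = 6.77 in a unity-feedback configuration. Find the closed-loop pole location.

s = -48.54

Closed-loop transfer function: T(s) = K_p·G_p(s)/(1 + K_p·G_p(s)) = 39.94/(s + 8.6 + 39.94) = 39.94/(s + 48.54).
The closed-loop pole is at s = −48.54.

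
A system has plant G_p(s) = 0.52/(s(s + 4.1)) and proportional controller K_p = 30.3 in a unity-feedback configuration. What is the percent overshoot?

15%

Closed-loop characteristic equation: s² + 4.1s + 15.76 = 0, so ω_n = 3.969 rad/s and ζ = 4.1/(2·3.969) = 0.5165.
%OS = 100·exp(−πζ/√(1−ζ²)) = 100·exp(−π·0.5165/√0.7333) = 15%.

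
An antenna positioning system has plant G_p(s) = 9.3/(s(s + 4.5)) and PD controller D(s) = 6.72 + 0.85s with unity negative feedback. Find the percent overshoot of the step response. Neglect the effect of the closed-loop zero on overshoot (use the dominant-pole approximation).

1.88%

Forward path: (6.72 + 0.85s)·9.3/(s(s+4.5)). The closed-loop characteristic equation is s² + (4.5 + 9.3·0.85)s + 9.3·6.72 = 0.
That is s² + 12.41s + 62.5 = 0, so ω_n = 7.905 rad/s and ζ = 12.41/(2·7.905) = 0.7846.
%OS = 100·exp(−πζ/√(1−ζ²)) = 1.88%.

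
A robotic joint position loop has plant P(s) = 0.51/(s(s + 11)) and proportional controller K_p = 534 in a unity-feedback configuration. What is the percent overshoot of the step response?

Closed-loop characteristic equation: s² + 11s + 272.3 = 0, so ω_n = 16.5 rad/s and ζ = 11/(2·16.5) = 0.3333.
%OS = 100·exp(−πζ/√(1−ζ²)) = 100·exp(−π·0.3333/√0.8889) = 32.9%.

32.9%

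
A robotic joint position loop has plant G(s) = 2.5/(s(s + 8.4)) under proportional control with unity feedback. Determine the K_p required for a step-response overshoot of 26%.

From %OS = 100·exp(−πζ/√(1−ζ²)) = 26%, ζ = −ln(0.26)/√(π²+ln²(0.26)) = 0.3941.
Characteristic equation s² + 8.4s + 2.5K_p = 0 gives ζ = 8.4/(2√(2.5K_p)).
Setting ζ = 0.3941: √(2.5K_p) = 8.4/(2·0.3941) = 10.66, so K_p = 113.6/2.5 = 45.4.

K_p = 45.4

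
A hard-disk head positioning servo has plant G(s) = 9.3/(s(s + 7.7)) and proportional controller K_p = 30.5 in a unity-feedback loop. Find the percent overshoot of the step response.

Closed-loop characteristic equation: s² + 7.7s + 283.7 = 0, so ω_n = 16.84 rad/s and ζ = 7.7/(2·16.84) = 0.2286.
%OS = 100·exp(−πζ/√(1−ζ²)) = 100·exp(−π·0.2286/√0.9477) = 47.8%.

47.8%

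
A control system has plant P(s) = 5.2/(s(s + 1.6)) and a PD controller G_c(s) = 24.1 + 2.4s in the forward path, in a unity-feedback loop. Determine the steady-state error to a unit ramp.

0.0128

The loop has one pole at the origin (type 1). Velocity error constant K_v = lim_{s→0} s·G_c(s)P(s) = 24.1·5.2/1.6 = 78.33.
Steady-state error to a unit ramp: e_ss = 1/K_v = 0.0128.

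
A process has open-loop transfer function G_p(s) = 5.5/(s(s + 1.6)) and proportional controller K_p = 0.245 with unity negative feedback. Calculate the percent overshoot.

The closed-loop denominator s² + 1.6s + 1.347 gives ω_n = √1.347 = 1.161 and ζ = 1.6/(2ω_n) = 0.6892.
%OS = 100·exp(−πζ/√(1−ζ²)) = 100·exp(−π·0.6892/√0.525) = 5.04%.

5.04%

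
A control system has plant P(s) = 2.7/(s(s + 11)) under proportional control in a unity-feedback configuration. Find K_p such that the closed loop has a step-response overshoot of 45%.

From %OS = 100·exp(−πζ/√(1−ζ²)) = 45%, ζ = −ln(0.45)/√(π²+ln²(0.45)) = 0.2463.
Characteristic equation s² + 11s + 2.7K_p = 0 gives ζ = 11/(2√(2.7K_p)).
Setting ζ = 0.2463: √(2.7K_p) = 11/(2·0.2463) = 22.33, so K_p = 498.5/2.7 = 185.

K_p = 185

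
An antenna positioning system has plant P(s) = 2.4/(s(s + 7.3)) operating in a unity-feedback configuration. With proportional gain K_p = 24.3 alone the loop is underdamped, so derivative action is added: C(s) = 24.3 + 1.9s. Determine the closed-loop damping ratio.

ζ = 0.777

Forward path: (24.3 + 1.9s)·2.4/(s(s+7.3)). The closed-loop characteristic equation is s² + (7.3 + 2.4·1.9)s + 2.4·24.3 = 0.
That is s² + 11.86s + 58.32 = 0, so ω_n = 7.637 rad/s and ζ = 11.86/(2·7.637) = 0.7765.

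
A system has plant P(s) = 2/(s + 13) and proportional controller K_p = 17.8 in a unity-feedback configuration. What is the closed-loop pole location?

Closed-loop transfer function: T(s) = K_p·P(s)/(1 + K_p·P(s)) = 35.6/(s + 13 + 35.6) = 35.6/(s + 48.6).
The closed-loop pole is at s = −48.6.

s = -48.6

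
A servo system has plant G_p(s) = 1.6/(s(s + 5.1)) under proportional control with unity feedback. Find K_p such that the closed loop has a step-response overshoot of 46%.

K_p = 70.6

From %OS = 100·exp(−πζ/√(1−ζ²)) = 46%, ζ = −ln(0.46)/√(π²+ln²(0.46)) = 0.24.
Characteristic equation s² + 5.1s + 1.6K_p = 0 gives ζ = 5.1/(2√(1.6K_p)).
Setting ζ = 0.24: √(1.6K_p) = 5.1/(2·0.24) = 10.63, so K_p = 112.9/1.6 = 70.6.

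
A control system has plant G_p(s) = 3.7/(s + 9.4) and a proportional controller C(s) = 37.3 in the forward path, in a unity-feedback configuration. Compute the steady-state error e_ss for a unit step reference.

The loop is type 0. Static position error constant K_pos = C(0)·G_p(0) = 37.3·0.3936 = 14.68.
Steady-state error to a unit step: e_ss = 1/(1+K_pos) = 1/15.68 = 0.0638.

0.0638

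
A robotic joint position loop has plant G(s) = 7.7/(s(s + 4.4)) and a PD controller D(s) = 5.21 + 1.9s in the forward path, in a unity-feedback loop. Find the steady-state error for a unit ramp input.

The loop has one pole at the origin (type 1). Velocity error constant K_v = lim_{s→0} s·D(s)G(s) = 5.21·7.7/4.4 = 9.117.
Steady-state error to a unit ramp: e_ss = 1/K_v = 0.11.

0.11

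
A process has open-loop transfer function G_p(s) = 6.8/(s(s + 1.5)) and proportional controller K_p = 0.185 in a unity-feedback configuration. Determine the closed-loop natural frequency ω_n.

ω_n = 1.12 rad/s

With unity feedback the closed-loop characteristic equation is s² + 1.5s + 0.185·6.8 = s² + 1.5s + 1.258 = 0.
So ω_n² = 1.258 ⇒ ω_n = 1.122 rad/s, and ζ = 1.5/(2ω_n) = 0.669.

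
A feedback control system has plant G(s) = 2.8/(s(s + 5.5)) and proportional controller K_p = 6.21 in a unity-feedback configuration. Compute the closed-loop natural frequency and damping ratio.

ω_n = 4.17 rad/s, ζ = 0.659

1 + K_p·G(s) = 0 gives s² + 5.5s + 17.39 = 0.
Matching s² + 2ζω_n s + ω_n²: ω_n = √17.39 = 4.17 rad/s and 2ζω_n = 5.5, so ζ = 5.5/(2·4.17) = 0.659.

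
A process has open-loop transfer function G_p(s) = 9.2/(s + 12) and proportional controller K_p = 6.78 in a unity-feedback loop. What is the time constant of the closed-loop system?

τ = 0.0134 s

Closed-loop transfer function: T(s) = K_p·G_p(s)/(1 + K_p·G_p(s)) = 62.38/(s + 12 + 62.38) = 62.38/(s + 74.38).
Time constant τ = 1/74.38 = 0.0134 s.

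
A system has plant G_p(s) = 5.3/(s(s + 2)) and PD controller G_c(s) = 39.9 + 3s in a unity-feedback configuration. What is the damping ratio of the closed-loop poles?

ζ = 0.615

Forward path: (39.9 + 3s)·5.3/(s(s+2)). The closed-loop characteristic equation is s² + (2 + 5.3·3)s + 5.3·39.9 = 0.
That is s² + 17.9s + 211.5 = 0, so ω_n = 14.54 rad/s and ζ = 17.9/(2·14.54) = 0.6155.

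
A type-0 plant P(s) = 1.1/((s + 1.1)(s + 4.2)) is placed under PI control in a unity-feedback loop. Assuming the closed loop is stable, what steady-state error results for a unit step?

The PI controller's integrator makes the forward path type 1, so e_ss to a step is zero.

0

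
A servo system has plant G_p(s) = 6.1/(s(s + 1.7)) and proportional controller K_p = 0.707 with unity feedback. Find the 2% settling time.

The closed-loop denominator s² + 1.7s + 4.313 gives ω_n = √4.313 = 2.077 and ζ = 1.7/(2ω_n) = 0.4093.
2% settling time T_s ≈ 4/(ζω_n) = 4/0.85 = 4.71 s.

T_s ≈ 4.71 s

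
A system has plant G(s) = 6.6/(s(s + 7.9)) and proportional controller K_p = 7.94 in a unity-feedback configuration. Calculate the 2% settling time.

T_s ≈ 1.01 s

Closed-loop characteristic equation: s² + 7.9s + 52.4 = 0, so ω_n = 7.239 rad/s and ζ = 7.9/(2·7.239) = 0.5457.
2% settling time T_s ≈ 4/(ζω_n) = 4/3.95 = 1.01 s.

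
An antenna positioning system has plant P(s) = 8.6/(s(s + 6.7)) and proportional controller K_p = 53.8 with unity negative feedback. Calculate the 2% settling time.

T_s ≈ 1.19 s

From 1 + K_pP(s) = 0: s² + 6.7s + 462.7 = 0 ⇒ ω_n = 21.51, ζ = 0.1557.
2% settling time T_s ≈ 4/(ζω_n) = 4/3.35 = 1.19 s.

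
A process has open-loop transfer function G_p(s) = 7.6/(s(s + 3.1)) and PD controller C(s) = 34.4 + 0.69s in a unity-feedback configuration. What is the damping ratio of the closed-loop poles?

ζ = 0.258

Forward path: (34.4 + 0.69s)·7.6/(s(s+3.1)). The closed-loop characteristic equation is s² + (3.1 + 7.6·0.69)s + 7.6·34.4 = 0.
That is s² + 8.344s + 261.4 = 0, so ω_n = 16.17 rad/s and ζ = 8.344/(2·16.17) = 0.258.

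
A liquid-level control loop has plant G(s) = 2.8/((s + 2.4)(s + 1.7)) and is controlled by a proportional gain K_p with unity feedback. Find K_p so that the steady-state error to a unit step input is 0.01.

K_p = 144

For a type-0 loop with proportional control, e_ss = 1/(1 + K_p·G(0)).
G(0) = 0.6863. Require 1/(1 + K_p·0.6863) = 0.01, so 1 + 0.6863·K_p = 100.
K_p = (100 − 1)/0.6863 = 144.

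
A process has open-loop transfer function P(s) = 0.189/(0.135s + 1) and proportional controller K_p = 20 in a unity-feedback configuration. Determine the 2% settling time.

Closed loop: T(s) = K_p·P/(1+K_p·P) = 3.78/(0.135s + 1 + 3.78), with pole at s = −(1 + 3.78)/0.135 = −35.41.
τ = 1/35.41 = 0.02824 s, so 2% settling time ≈ 4τ = 0.113 s.

T_s ≈ 0.113 s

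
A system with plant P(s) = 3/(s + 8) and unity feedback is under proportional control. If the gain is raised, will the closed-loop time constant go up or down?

decrease

The closed-loop bandwidth 8+K_p·3 grows with K_p, so τ shrinks.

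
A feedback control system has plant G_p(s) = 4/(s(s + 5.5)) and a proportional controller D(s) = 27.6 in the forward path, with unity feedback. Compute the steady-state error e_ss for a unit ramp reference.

0.0498

The loop has one pole at the origin (type 1). Velocity error constant K_v = lim_{s→0} s·D(s)G_p(s) = 27.6·4/5.5 = 20.07.
Steady-state error to a unit ramp: e_ss = 1/K_v = 0.0498.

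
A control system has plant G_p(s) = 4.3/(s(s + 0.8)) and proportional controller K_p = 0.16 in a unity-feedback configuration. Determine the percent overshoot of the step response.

17.7%

From 1 + K_pG_p(s) = 0: s² + 0.8s + 0.688 = 0 ⇒ ω_n = 0.8295, ζ = 0.4822.
%OS = 100·exp(−πζ/√(1−ζ²)) = 100·exp(−π·0.4822/√0.7674) = 17.7%.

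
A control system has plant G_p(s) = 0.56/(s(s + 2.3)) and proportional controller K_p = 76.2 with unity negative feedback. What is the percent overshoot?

The closed-loop denominator s² + 2.3s + 42.67 gives ω_n = √42.67 = 6.532 and ζ = 2.3/(2ω_n) = 0.176.
%OS = 100·exp(−πζ/√(1−ζ²)) = 100·exp(−π·0.176/√0.969) = 57%.

57%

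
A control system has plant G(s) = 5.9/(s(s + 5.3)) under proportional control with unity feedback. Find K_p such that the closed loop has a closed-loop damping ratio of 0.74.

Closed-loop characteristic equation: s² + 5.3s + K_p·5.9 = 0.
So ω_n = √(5.9K_p) and 2ζω_n = 5.3, giving ζ = 5.3/(2√(5.9K_p)).
Setting ζ = 0.74: √(5.9K_p) = 5.3/(2·0.74) = 3.581, so K_p = 12.82/5.9 = 2.17.

K_p = 2.17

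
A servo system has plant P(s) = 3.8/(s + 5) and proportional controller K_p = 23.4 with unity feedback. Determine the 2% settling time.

T_s ≈ 0.0426 s

Closed-loop transfer function: T(s) = K_p·P(s)/(1 + K_p·P(s)) = 88.92/(s + 5 + 88.92) = 88.92/(s + 93.92).
Time constant τ = 1/93.92 = 0.01065 s, so the 2% settling time is about 4τ = 0.0426 s.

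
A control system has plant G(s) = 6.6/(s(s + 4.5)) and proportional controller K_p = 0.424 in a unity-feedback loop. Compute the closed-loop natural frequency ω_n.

ω_n = 1.67 rad/s

1 + K_p·G(s) = 0 gives s² + 4.5s + 2.798 = 0.
So ω_n² = 2.798 ⇒ ω_n = 1.673 rad/s, and ζ = 4.5/(2ω_n) = 1.35.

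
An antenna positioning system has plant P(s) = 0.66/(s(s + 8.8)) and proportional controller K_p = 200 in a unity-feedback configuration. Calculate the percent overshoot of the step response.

27.2%

Closed-loop characteristic equation: s² + 8.8s + 132 = 0, so ω_n = 11.49 rad/s and ζ = 8.8/(2·11.49) = 0.383.
%OS = 100·exp(−πζ/√(1−ζ²)) = 100·exp(−π·0.383/√0.8533) = 27.2%.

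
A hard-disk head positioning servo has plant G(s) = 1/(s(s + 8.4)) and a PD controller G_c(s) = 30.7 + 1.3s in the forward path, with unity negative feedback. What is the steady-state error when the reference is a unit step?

The open loop G_c(s)G(s) has a pole at the origin (type 1), so the static position error constant is infinite and e_ss = 1/(1+∞) = 0.

0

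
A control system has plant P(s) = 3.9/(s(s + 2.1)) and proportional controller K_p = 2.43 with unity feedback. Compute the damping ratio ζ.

1 + K_p·P(s) = 0 gives s² + 2.1s + 9.477 = 0.
So ω_n² = 9.477 ⇒ ω_n = 3.078 rad/s, and ζ = 2.1/(2ω_n) = 0.341.

ζ = 0.341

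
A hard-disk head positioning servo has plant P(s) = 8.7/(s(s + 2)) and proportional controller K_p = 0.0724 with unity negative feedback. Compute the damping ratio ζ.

ζ = 1.26

The closed-loop denominator is s(s+2) + 0.0724·8.7 = s² + 2s + 0.6299.
So ω_n² = 0.6299 ⇒ ω_n = 0.7936 rad/s, and ζ = 2/(2ω_n) = 1.26.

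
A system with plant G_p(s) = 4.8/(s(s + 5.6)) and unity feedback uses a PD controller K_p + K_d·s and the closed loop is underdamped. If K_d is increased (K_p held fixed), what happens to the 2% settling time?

decrease

Characteristic equation s² + (5.6 + 4.8K_d)s + 4.8K_p = 0: raising K_d increases ζω_n = (5.6+4.8K_d)/2 while the loop stays underdamped, so T_s ≈ 4/(ζω_n) decreases.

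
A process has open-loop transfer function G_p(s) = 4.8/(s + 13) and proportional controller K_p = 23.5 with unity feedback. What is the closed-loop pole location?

Closed-loop transfer function: T(s) = K_p·G_p(s)/(1 + K_p·G_p(s)) = 112.8/(s + 13 + 112.8) = 112.8/(s + 125.8).
The closed-loop pole is at s = −125.8.

s = -125.8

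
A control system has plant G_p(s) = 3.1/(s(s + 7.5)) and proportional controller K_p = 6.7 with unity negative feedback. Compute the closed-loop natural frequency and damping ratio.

ω_n = 4.56 rad/s, ζ = 0.823

1 + K_p·G_p(s) = 0 gives s² + 7.5s + 20.77 = 0.
Matching s² + 2ζω_n s + ω_n²: ω_n = √20.77 = 4.557 rad/s and 2ζω_n = 7.5, so ζ = 7.5/(2·4.557) = 0.823.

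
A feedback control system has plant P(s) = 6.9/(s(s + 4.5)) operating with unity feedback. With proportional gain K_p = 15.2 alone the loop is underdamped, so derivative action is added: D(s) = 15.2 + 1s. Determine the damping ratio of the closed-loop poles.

Forward path: (15.2 + 1s)·6.9/(s(s+4.5)). The closed-loop characteristic equation is s² + (4.5 + 6.9·1)s + 6.9·15.2 = 0.
That is s² + 11.4s + 104.9 = 0, so ω_n = 10.24 rad/s and ζ = 11.4/(2·10.24) = 0.5566.

ζ = 0.557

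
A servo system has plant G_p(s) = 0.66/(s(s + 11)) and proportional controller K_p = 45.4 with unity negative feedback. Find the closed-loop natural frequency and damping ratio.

With unity feedback the closed-loop characteristic equation is s² + 11s + 45.4·0.66 = s² + 11s + 29.96 = 0.
Matching s² + 2ζω_n s + ω_n²: ω_n = √29.96 = 5.474 rad/s and 2ζω_n = 11, so ζ = 11/(2·5.474) = 1.

ω_n = 5.47 rad/s, ζ = 1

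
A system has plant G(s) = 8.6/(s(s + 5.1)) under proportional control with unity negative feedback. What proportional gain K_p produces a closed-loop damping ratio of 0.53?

K_p = 2.69

Closed-loop characteristic equation: s² + 5.1s + K_p·8.6 = 0.
So ω_n = √(8.6K_p) and 2ζω_n = 5.1, giving ζ = 5.1/(2√(8.6K_p)).
Setting ζ = 0.53: √(8.6K_p) = 5.1/(2·0.53) = 4.811, so K_p = 23.15/8.6 = 2.69.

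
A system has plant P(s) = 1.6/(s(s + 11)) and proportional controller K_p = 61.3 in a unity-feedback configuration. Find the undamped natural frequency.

1 + K_p·P(s) = 0 gives s² + 11s + 98.08 = 0.
So ω_n² = 98.08 ⇒ ω_n = 9.904 rad/s, and ζ = 11/(2ω_n) = 0.555.

ω_n = 9.9 rad/s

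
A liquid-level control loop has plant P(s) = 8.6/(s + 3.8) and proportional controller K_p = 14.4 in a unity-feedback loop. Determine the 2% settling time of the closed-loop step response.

Closed-loop transfer function: T(s) = K_p·P(s)/(1 + K_p·P(s)) = 123.8/(s + 3.8 + 123.8) = 123.8/(s + 127.6).
Time constant τ = 1/127.6 = 0.007835 s, so the 2% settling time is about 4τ = 0.0313 s.

T_s ≈ 0.0313 s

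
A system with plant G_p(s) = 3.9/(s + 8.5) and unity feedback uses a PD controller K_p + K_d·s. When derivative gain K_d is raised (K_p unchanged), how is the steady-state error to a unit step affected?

unchanged

At s = 0 the derivative term contributes nothing: C(0) = K_p regardless of K_d, so K_pos = K_p·G_p(0) and e_ss are unchanged.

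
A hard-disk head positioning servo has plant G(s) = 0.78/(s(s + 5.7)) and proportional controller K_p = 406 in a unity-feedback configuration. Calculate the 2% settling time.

The closed-loop denominator s² + 5.7s + 316.7 gives ω_n = √316.7 = 17.8 and ζ = 5.7/(2ω_n) = 0.1602.
2% settling time T_s ≈ 4/(ζω_n) = 4/2.85 = 1.4 s.

T_s ≈ 1.4 s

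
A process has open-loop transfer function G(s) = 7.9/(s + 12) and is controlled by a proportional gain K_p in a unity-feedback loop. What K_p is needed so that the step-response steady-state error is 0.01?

For a type-0 loop with proportional control, e_ss = 1/(1 + K_p·G(0)).
G(0) = 0.6583. Require 1/(1 + K_p·0.6583) = 0.01, so 1 + 0.6583·K_p = 100.
K_p = (100 − 1)/0.6583 = 150.

K_p = 150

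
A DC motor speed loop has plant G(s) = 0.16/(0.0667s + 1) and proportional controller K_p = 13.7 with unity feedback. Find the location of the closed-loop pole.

s = -47.86

Closed loop: T(s) = K_p·G/(1+K_p·G) = 2.192/(0.0667s + 1 + 2.192), with pole at s = −(1 + 2.192)/0.0667 = −47.86.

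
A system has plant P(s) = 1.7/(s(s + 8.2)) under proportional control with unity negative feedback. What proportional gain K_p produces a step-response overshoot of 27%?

K_p = 66.8

From %OS = 100·exp(−πζ/√(1−ζ²)) = 27%, ζ = −ln(0.27)/√(π²+ln²(0.27)) = 0.3847.
Characteristic equation s² + 8.2s + 1.7K_p = 0 gives ζ = 8.2/(2√(1.7K_p)).
Setting ζ = 0.3847: √(1.7K_p) = 8.2/(2·0.3847) = 10.66, so K_p = 113.6/1.7 = 66.8.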